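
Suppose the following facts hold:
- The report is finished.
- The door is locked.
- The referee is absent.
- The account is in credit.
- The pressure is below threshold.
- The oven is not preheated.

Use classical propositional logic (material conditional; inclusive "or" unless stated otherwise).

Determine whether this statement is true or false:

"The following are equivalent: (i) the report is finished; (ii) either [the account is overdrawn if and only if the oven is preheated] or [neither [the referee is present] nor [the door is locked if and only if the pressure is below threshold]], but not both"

Let P = "the report is finished" (T), S = "the account is overdrawn" (F), V = "the oven is preheated" (F), R = "the referee is present" (F), Q = "the door is locked" (T), U = "the pressure is above threshold" (F).
Parsed as P ↔ ((S ↔ V) ⊕ (R ↓ (Q ↔ ¬U)))

S ↔ V = F ↔ F = T
¬U = ¬F = T
Q ↔ ¬U = T ↔ T = T
R ↓ (Q ↔ ¬U) = F ↓ T = F
(S ↔ V) ⊕ (R ↓ (Q ↔ ¬U)) = T ⊕ F = T
P ↔ ((S ↔ V) ⊕ (R ↓ (Q ↔ ¬U))) = T ↔ T = T

The statement is true.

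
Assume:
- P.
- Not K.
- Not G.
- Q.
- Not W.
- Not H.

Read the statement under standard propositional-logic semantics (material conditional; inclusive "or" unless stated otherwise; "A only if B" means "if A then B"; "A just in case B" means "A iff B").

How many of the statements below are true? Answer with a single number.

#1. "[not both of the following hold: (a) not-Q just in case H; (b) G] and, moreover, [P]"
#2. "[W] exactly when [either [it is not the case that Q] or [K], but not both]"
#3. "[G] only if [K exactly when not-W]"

#1: Formalization: ((not Q iff H) nand G) and P

not Q = not True = False
not Q iff H = False iff False = True
(not Q iff H) nand G = True nand False = True
((not Q iff H) nand G) and P = True and True = True
Hence #1 is true.

#2: In symbols: W iff (not Q xor K)

not Q = not True = False
not Q xor K = False xor False = False
W iff (not Q xor K) = False iff False = True
So #2 is true.

#3: This is G -> (K iff not W).

not W = not False = True
K iff not W = False iff True = False
G -> (K iff not W) = False -> False = True
Thus #3 is true.

Count: 3.

3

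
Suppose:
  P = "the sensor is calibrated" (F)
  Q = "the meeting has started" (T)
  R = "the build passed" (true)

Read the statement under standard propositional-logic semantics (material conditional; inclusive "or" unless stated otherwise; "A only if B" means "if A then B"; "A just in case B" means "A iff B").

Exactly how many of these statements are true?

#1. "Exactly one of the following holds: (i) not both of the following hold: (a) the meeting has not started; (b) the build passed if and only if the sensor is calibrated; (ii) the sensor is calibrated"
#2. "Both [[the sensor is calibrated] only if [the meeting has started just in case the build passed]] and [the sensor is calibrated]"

1

#1: Formalization: (not Q nand (R iff P)) xor P

not Q = not True = False
R iff P = True iff False = False
not Q nand (R iff P) = False nand False = True
(not Q nand (R iff P)) xor P = True xor False = True
So #1 is true.

#2: In symbols: (P -> (Q iff R)) and P

Q iff R = True iff True = True
P -> (Q iff R) = False -> True = True
(P -> (Q iff R)) and P = True and False = False
Thus #2 is false.

1 of the 2 statements is true (#1).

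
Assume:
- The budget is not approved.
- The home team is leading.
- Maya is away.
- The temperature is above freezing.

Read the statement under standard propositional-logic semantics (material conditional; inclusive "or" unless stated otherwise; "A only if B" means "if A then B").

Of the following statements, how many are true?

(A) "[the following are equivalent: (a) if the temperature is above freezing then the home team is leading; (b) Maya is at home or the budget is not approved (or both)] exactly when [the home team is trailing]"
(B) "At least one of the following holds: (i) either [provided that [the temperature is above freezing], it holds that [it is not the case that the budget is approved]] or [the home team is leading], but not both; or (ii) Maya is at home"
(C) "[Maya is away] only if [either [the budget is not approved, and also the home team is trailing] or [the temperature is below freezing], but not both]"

0

Let H = "the temperature is below freezing" (False), R = "the home team is leading" (True), S = "Maya is at home" (False), W = "the budget is approved" (False).

(A): Parsed as ((not H -> R) iff (S or not W)) iff not R

not H = not False = True
not H -> R = True -> True = True
not W = not False = True
S or not W = False or True = True
(not H -> R) iff (S or not W) = True iff True = True
not R = not True = False
((not H -> R) iff (S or not W)) iff not R = True iff False = False
Hence (A) is false.

(B): In symbols: ((not H -> not W) xor R) or S

not H = not False = True
not W = not False = True
not H -> not W = True -> True = True
(not H -> not W) xor R = True xor True = False
((not H -> not W) xor R) or S = False or False = False
Hence (B) is false.

(C): Parsed as not S -> ((not W and not R) xor H)

not S = not False = True
not W = not False = True
not R = not True = False
not W and not R = True and False = False
(not W and not R) xor H = False xor False = False
not S -> ((not W and not R) xor H) = True -> False = False
So (C) is false.

True statements: 0 (none).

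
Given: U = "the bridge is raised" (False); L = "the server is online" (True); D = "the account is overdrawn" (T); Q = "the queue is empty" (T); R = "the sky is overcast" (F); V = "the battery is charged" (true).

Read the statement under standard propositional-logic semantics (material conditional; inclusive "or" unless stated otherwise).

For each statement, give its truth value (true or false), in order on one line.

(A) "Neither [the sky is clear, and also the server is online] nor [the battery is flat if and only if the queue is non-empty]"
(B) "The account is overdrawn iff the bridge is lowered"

(A): This is (~R & L) nor (~V <-> ~Q).

~R = ~F = T
~R & L = T & T = T
~V = ~T = F
~Q = ~T = F
~V <-> ~Q = F <-> F = T
(~R & L) nor (~V <-> ~Q) = T nor T = F
Thus (A) is false.

(B): In symbols: D <-> ~U

~U = ~F = T
D <-> ~U = T <-> T = T
Thus (B) is true.

(A) F; (B) T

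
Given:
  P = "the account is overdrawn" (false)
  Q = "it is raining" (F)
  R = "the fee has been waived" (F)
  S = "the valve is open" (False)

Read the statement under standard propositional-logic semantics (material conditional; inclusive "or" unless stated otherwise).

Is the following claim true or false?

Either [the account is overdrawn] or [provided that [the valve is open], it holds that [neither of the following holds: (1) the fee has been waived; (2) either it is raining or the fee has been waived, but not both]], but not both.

In symbols: P xor (S -> (R nor (Q xor R)))

Q xor R = F xor F = F
R nor (Q xor R) = F nor F = T
S -> (R nor (Q xor R)) = F -> T = T
P xor (S -> (R nor (Q xor R))) = F xor T = T

True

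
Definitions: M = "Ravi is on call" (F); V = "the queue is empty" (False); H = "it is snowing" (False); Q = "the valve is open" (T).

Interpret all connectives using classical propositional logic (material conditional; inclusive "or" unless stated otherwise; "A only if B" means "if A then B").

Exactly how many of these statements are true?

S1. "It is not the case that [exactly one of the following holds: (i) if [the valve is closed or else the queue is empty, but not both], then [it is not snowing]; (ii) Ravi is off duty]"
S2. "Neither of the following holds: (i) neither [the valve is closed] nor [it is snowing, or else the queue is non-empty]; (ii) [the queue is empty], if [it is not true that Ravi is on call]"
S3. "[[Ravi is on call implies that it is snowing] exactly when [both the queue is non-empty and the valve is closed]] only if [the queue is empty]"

3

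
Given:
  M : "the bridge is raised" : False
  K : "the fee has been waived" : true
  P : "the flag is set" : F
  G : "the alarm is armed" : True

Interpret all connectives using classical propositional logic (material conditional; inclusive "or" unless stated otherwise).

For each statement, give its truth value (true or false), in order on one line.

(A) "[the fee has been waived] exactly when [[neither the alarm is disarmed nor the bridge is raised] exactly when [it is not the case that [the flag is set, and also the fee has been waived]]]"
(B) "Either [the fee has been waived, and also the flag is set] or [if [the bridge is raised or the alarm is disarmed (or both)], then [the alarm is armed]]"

(A): This is K ↔ ((¬G ↓ M) ↔ ¬(P ∧ K)).

¬G = ¬T = F
¬G ↓ M = F ↓ F = T
P ∧ K = F ∧ T = F
¬(P ∧ K) = ¬F = T
(¬G ↓ M) ↔ ¬(P ∧ K) = T ↔ T = T
K ↔ ((¬G ↓ M) ↔ ¬(P ∧ K)) = T ↔ T = T
Hence (A) is true.

(B): Parsed as (K ∧ P) ∨ ((M ∨ ¬G) → G)

K ∧ P = T ∧ F = F
¬G = ¬T = F
M ∨ ¬G = F ∨ F = F
(M ∨ ¬G) → G = F → T = T
(K ∧ P) ∨ ((M ∨ ¬G) → G) = F ∨ T = T
So (B) is true.

(A) True; (B) True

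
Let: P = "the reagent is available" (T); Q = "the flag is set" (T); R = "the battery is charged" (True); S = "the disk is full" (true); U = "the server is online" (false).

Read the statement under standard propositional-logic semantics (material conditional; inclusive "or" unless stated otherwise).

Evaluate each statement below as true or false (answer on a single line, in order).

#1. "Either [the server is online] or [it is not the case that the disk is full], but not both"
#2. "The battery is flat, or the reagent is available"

#1: This is U xor ~S.

~S = ~T = F
U xor ~S = F xor F = F
Hence #1 is false.

#2: This is ~R | P.

~R = ~T = F
~R | P = F | T = T
Hence #2 is true.

#1 F / #2 T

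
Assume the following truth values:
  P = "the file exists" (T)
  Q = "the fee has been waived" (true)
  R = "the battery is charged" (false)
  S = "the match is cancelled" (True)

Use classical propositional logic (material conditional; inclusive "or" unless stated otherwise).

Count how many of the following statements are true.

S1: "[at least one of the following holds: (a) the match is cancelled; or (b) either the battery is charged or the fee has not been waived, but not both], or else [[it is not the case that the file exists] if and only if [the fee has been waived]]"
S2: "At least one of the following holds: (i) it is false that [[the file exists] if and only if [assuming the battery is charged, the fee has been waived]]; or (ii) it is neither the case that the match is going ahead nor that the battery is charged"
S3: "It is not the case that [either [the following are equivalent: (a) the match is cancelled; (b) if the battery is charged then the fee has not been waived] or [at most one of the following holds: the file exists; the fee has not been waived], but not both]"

3

S1: This is (S or (R xor not Q)) or (not P iff Q).

not Q = not True = False
R xor not Q = False xor False = False
S or (R xor not Q) = True or False = True
not P = not True = False
not P iff Q = False iff True = False
(S or (R xor not Q)) or (not P iff Q) = True or False = True
Hence S1 is true.

S2: This is not (P iff (R -> Q)) or (not S nor R).

R -> Q = False -> True = True
P iff (R -> Q) = True iff True = True
not (P iff (R -> Q)) = not True = False
not S = not True = False
not S nor R = False nor False = True
not (P iff (R -> Q)) or (not S nor R) = False or True = True
Hence S2 is true.

S3: This is not ((S iff (R -> not Q)) xor (P nand not Q)).

not Q = not True = False
R -> not Q = False -> False = True
S iff (R -> not Q) = True iff True = True
not Q = not True = False
P nand not Q = True nand False = True
(S iff (R -> not Q)) xor (P nand not Q) = True xor True = False
not ((S iff (R -> not Q)) xor (P nand not Q)) = not False = True
Thus S3 is true.

Count: 3.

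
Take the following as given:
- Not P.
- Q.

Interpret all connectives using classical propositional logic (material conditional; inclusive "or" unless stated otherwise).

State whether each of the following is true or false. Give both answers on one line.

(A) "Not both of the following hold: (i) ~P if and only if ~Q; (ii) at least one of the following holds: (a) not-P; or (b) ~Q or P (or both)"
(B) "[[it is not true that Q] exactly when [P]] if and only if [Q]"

(A) True, (B) True

(A): This is (not P iff not Q) nand (not P or (not Q or P)).

not P = not False = True
not Q = not True = False
not P iff not Q = True iff False = False
not P = not False = True
not Q = not True = False
not Q or P = False or False = False
not P or (not Q or P) = True or False = True
(not P iff not Q) nand (not P or (not Q or P)) = False nand True = True
Hence (A) is true.

(B): This is (not Q iff P) iff Q.

not Q = not True = False
not Q iff P = False iff False = True
(not Q iff P) iff Q = True iff True = True
Thus (B) is true.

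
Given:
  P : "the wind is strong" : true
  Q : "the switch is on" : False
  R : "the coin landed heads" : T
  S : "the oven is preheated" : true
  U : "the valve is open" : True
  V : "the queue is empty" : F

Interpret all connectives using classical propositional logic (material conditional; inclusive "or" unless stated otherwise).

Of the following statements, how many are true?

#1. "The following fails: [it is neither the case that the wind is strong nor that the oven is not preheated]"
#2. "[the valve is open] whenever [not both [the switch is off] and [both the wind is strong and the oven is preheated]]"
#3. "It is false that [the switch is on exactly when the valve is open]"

3

#1: This is ¬(P ↓ ¬S).

¬S = ¬T = F
P ↓ ¬S = T ↓ F = F
¬(P ↓ ¬S) = ¬F = T
So #1 is true.

#2: Parsed as (¬Q ↑ (P ∧ S)) → U

¬Q = ¬F = T
P ∧ S = T ∧ T = T
¬Q ↑ (P ∧ S) = T ↑ T = F
(¬Q ↑ (P ∧ S)) → U = F → T = T
Hence #2 is true.

#3: In symbols: ¬(Q ↔ U)

Q ↔ U = F ↔ T = F
¬(Q ↔ U) = ¬F = T
Thus #3 is true.

3 of the 3 statements are true (#1, #2, #3).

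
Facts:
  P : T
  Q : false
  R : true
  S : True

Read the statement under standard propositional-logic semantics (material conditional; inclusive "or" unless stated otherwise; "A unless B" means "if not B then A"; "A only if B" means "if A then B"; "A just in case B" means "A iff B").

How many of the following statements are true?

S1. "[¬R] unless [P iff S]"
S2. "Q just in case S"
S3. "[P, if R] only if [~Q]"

S1: Parsed as ~R | (P <-> S)

~R = ~T = F
P <-> S = T <-> T = T
~R | (P <-> S) = F | T = T
So S1 is true.

S2: Formalization: Q <-> S

Q <-> S = F <-> T = F
So S2 is false.

S3: In symbols: (R -> P) -> ~Q

R -> P = T -> T = T
~Q = ~F = T
(R -> P) -> ~Q = T -> T = T
Thus S3 is true.

Count: 2.

2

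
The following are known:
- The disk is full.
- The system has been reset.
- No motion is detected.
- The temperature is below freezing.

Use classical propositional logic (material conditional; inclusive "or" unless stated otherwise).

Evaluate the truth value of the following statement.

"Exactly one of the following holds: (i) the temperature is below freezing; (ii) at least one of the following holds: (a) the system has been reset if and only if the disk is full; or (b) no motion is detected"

false

Let M = "the temperature is below freezing" (True), R = "the system has been reset" (True), N = "the disk is full" (True), L = "motion is detected" (False).
Parsed as M xor ((R iff N) or not L)

R iff N = True iff True = True
not L = not False = True
(R iff N) or not L = True or True = True
M xor ((R iff N) or not L) = True xor True = False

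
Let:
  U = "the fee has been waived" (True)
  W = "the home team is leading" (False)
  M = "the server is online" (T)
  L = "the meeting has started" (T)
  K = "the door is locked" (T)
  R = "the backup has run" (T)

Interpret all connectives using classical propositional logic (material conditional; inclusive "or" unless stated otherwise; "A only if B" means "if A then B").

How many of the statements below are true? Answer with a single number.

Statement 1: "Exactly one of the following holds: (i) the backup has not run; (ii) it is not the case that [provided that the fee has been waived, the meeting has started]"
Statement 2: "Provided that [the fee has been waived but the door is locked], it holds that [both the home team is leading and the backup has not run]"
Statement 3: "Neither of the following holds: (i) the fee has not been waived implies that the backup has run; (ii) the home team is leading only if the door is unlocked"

Statement 1: Parsed as ~R xor ~(U -> L)

~R = ~T = F
U -> L = T -> T = T
~(U -> L) = ~T = F
~R xor ~(U -> L) = F xor F = F
So Statement 1 is false.

Statement 2: Formalization: (U & K) -> (W & ~R)

U & K = T & T = T
~R = ~T = F
W & ~R = F & F = F
(U & K) -> (W & ~R) = T -> F = F
So Statement 2 is false.

Statement 3: Parsed as (~U -> R) nor (W -> ~K)

~U = ~T = F
~U -> R = F -> T = T
~K = ~T = F
W -> ~K = F -> F = T
(~U -> R) nor (W -> ~K) = T nor T = F
Hence Statement 3 is false.

True statements: 0 (none).

0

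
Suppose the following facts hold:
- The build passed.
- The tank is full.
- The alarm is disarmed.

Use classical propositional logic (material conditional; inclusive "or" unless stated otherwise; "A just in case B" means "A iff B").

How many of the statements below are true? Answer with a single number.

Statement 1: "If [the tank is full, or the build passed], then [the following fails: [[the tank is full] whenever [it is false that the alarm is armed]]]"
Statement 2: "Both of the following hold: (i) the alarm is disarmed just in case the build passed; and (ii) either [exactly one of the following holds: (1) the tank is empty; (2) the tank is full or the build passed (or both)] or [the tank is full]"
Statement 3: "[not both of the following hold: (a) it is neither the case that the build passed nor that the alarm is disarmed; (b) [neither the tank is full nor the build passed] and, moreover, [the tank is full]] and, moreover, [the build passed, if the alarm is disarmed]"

Let H = "the tank is full" (T), K = "the build passed" (T), L = "the alarm is armed" (F).

Statement 1: This is (H ∨ K) → ¬(¬L → H).

H ∨ K = T ∨ T = T
¬L = ¬F = T
¬L → H = T → T = T
¬(¬L → H) = ¬T = F
(H ∨ K) → ¬(¬L → H) = T → F = F
Thus Statement 1 is false.

Statement 2: This is (¬L ↔ K) ∧ ((¬H ⊕ (H ∨ K)) ∨ H).

¬L = ¬F = T
¬L ↔ K = T ↔ T = T
¬H = ¬T = F
H ∨ K = T ∨ T = T
¬H ⊕ (H ∨ K) = F ⊕ T = T
(¬H ⊕ (H ∨ K)) ∨ H = T ∨ T = T
(¬L ↔ K) ∧ ((¬H ⊕ (H ∨ K)) ∨ H) = T ∧ T = T
So Statement 2 is true.

Statement 3: Parsed as ((K ↓ ¬L) ↑ ((H ↓ K) ∧ H)) ∧ (¬L → K)

¬L = ¬F = T
K ↓ ¬L = T ↓ T = F
H ↓ K = T ↓ T = F
(H ↓ K) ∧ H = F ∧ T = F
(K ↓ ¬L) ↑ ((H ↓ K) ∧ H) = F ↑ F = T
¬L = ¬F = T
¬L → K = T → T = T
((K ↓ ¬L) ↑ ((H ↓ K) ∧ H)) ∧ (¬L → K) = T ∧ T = T
So Statement 3 is true.

Count: 2.

2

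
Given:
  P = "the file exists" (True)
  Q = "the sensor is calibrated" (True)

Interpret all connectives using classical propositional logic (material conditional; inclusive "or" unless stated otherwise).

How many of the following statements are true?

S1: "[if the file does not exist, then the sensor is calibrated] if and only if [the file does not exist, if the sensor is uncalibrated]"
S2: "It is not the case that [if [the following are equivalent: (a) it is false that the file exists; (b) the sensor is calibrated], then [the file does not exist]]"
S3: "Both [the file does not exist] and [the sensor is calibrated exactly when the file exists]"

1

S1: In symbols: (~P -> Q) <-> (~Q -> ~P)

~P = ~T = F
~P -> Q = F -> T = T
~Q = ~T = F
~P = ~T = F
~Q -> ~P = F -> F = T
(~P -> Q) <-> (~Q -> ~P) = T <-> T = T
So S1 is true.

S2: Parsed as ~((~P <-> Q) -> ~P)

~P = ~T = F
~P <-> Q = F <-> T = F
~P = ~T = F
(~P <-> Q) -> ~P = F -> F = T
~((~P <-> Q) -> ~P) = ~T = F
Thus S2 is false.

S3: Parsed as ~P & (Q <-> P)

~P = ~T = F
Q <-> P = T <-> T = T
~P & (Q <-> P) = F & T = F
Hence S3 is false.

1 of the 3 statements is true.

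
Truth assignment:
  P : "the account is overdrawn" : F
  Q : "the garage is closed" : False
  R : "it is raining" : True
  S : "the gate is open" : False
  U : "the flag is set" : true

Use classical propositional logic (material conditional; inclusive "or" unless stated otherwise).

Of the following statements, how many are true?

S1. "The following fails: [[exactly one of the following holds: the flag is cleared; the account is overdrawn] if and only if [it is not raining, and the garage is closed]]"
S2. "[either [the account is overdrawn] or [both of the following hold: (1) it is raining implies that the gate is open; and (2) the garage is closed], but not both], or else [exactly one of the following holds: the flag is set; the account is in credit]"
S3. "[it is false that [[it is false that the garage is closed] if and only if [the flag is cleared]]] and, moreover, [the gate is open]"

0

S1: This is ~((~U xor P) <-> (~R & Q)).

~U = ~T = F
~U xor P = F xor F = F
~R = ~T = F
~R & Q = F & F = F
(~U xor P) <-> (~R & Q) = F <-> F = T
~((~U xor P) <-> (~R & Q)) = ~T = F
Hence S1 is false.

S2: Parsed as (P xor ((R -> S) & Q)) | (U xor ~P)

R -> S = T -> F = F
(R -> S) & Q = F & F = F
P xor ((R -> S) & Q) = F xor F = F
~P = ~F = T
U xor ~P = T xor T = F
(P xor ((R -> S) & Q)) | (U xor ~P) = F | F = F
So S2 is false.

S3: This is ~(~Q <-> ~U) & S.

~Q = ~F = T
~U = ~T = F
~Q <-> ~U = T <-> F = F
~(~Q <-> ~U) = ~F = T
~(~Q <-> ~U) & S = T & F = F
Thus S3 is false.

True statements: 0 (none).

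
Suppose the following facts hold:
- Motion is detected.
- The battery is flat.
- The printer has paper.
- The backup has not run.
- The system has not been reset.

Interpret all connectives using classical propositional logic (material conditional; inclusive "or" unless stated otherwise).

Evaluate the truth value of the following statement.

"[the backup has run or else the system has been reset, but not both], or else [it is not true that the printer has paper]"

Let N = "the backup has run" (F), R = "the system has been reset" (F), W = "the printer has paper" (T).
Parsed as (N ⊕ R) ∨ ¬W

N ⊕ R = F ⊕ F = F
¬W = ¬T = F
(N ⊕ R) ∨ ¬W = F ∨ F = F

The statement is false.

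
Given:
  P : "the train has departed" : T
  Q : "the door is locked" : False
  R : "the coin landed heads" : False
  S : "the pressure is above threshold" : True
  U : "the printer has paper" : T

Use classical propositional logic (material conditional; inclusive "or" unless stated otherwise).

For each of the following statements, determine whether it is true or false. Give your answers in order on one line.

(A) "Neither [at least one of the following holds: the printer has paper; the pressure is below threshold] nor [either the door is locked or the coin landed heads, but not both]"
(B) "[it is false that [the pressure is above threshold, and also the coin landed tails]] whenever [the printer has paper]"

(A): In symbols: (U | ~S) nor (Q xor R)

~S = ~T = F
U | ~S = T | F = T
Q xor R = F xor F = F
(U | ~S) nor (Q xor R) = T nor F = F
Hence (A) is false.

(B): This is U -> ~(S & ~R).

~R = ~F = T
S & ~R = T & T = T
~(S & ~R) = ~T = F
U -> ~(S & ~R) = T -> F = F
Thus (B) is false.

(A) false, (B) false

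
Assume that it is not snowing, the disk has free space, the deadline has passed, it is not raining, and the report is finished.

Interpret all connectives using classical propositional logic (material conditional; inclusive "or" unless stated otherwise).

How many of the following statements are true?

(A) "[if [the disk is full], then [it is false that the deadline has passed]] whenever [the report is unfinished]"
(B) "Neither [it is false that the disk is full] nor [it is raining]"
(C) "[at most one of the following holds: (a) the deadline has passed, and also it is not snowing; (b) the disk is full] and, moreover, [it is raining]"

1

Let S = "the report is finished" (True), Q = "the disk is full" (False), K = "the deadline has passed" (True), W = "it is raining" (False), H = "it is snowing" (False).

(A): This is not S -> (Q -> not K).

not S = not True = False
not K = not True = False
Q -> not K = False -> False = True
not S -> (Q -> not K) = False -> True = True
So (A) is true.

(B): Formalization: not Q nor W

not Q = not False = True
not Q nor W = True nor False = False
Hence (B) is false.

(C): Formalization: ((K and not H) nand Q) and W

not H = not False = True
K and not H = True and True = True
(K and not H) nand Q = True nand False = True
((K and not H) nand Q) and W = True and False = False
So (C) is false.

True statements: 1 ((A)).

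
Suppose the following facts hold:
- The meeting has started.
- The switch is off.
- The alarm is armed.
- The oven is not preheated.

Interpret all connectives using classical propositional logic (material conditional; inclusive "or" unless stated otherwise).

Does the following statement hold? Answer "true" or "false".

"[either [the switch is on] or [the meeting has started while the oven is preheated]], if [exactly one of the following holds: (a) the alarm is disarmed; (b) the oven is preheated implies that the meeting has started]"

false

Let R = "the alarm is armed" (T), S = "the oven is preheated" (F), P = "the meeting has started" (T), Q = "the switch is on" (F).
Formalization: (~R xor (S -> P)) -> (Q | (P & S))

~R = ~T = F
S -> P = F -> T = T
~R xor (S -> P) = F xor T = T
P & S = T & F = F
Q | (P & S) = F | F = F
(~R xor (S -> P)) -> (Q | (P & S)) = T -> F = F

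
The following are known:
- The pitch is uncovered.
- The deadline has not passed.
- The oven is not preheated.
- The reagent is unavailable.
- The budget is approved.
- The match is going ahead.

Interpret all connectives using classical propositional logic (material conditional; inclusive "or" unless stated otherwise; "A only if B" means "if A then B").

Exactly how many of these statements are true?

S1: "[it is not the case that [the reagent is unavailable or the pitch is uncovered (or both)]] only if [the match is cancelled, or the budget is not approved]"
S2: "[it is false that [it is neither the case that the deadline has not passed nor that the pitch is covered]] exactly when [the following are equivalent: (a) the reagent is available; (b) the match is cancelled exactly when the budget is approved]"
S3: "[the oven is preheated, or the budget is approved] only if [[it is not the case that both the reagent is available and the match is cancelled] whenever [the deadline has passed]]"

3

Let G = "the reagent is available" (F), K = "the pitch is covered" (F), W = "the match is cancelled" (F), S = "the budget is approved" (T), D = "the deadline has passed" (F), H = "the oven is preheated" (F).

S1: Formalization: ¬(¬G ∨ ¬K) → (W ∨ ¬S)

¬G = ¬F = T
¬K = ¬F = T
¬G ∨ ¬K = T ∨ T = T
¬(¬G ∨ ¬K) = ¬T = F
¬S = ¬T = F
W ∨ ¬S = F ∨ F = F
¬(¬G ∨ ¬K) → (W ∨ ¬S) = F → F = T
Thus S1 is true.

S2: This is ¬(¬D ↓ K) ↔ (G ↔ (W ↔ S)).

¬D = ¬F = T
¬D ↓ K = T ↓ F = F
¬(¬D ↓ K) = ¬F = T
W ↔ S = F ↔ T = F
G ↔ (W ↔ S) = F ↔ F = T
¬(¬D ↓ K) ↔ (G ↔ (W ↔ S)) = T ↔ T = T
Thus S2 is true.

S3: In symbols: (H ∨ S) → (D → (G ↑ W))

H ∨ S = F ∨ T = T
G ↑ W = F ↑ F = T
D → (G ↑ W) = F → T = T
(H ∨ S) → (D → (G ↑ W)) = T → T = T
So S3 is true.

Count: 3.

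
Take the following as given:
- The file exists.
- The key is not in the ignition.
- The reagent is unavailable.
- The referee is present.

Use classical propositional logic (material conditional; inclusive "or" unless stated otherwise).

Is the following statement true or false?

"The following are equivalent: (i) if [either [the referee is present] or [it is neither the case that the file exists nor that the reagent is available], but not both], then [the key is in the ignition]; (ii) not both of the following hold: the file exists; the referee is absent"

Let S = "the referee is present" (T), P = "the file exists" (T), R = "the reagent is available" (F), Q = "the key is in the ignition" (F).
In symbols: ((S ⊕ (P ↓ R)) → Q) ↔ (P ↑ ¬S)

P ↓ R = T ↓ F = F
S ⊕ (P ↓ R) = T ⊕ F = T
(S ⊕ (P ↓ R)) → Q = T → F = F
¬S = ¬T = F
P ↑ ¬S = T ↑ F = T
((S ⊕ (P ↓ R)) → Q) ↔ (P ↑ ¬S) = F ↔ T = F

False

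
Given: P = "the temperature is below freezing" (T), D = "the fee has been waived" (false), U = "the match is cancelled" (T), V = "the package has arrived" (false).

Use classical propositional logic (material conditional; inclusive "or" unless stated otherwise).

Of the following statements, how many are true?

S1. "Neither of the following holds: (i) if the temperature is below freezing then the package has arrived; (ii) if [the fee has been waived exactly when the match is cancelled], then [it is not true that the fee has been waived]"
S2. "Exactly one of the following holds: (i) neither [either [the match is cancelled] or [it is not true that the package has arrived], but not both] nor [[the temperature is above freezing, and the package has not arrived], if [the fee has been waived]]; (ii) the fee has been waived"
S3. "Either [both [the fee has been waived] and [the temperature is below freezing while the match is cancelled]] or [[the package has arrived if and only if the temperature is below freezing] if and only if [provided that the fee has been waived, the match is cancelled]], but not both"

S1: Formalization: (P -> V) nor ((D <-> U) -> ~D)

P -> V = T -> F = F
D <-> U = F <-> T = F
~D = ~F = T
(D <-> U) -> ~D = F -> T = T
(P -> V) nor ((D <-> U) -> ~D) = F nor T = F
Thus S1 is false.

S2: This is ((U xor ~V) nor (D -> (~P & ~V))) xor D.

~V = ~F = T
U xor ~V = T xor T = F
~P = ~T = F
~V = ~F = T
~P & ~V = F & T = F
D -> (~P & ~V) = F -> F = T
(U xor ~V) nor (D -> (~P & ~V)) = F nor T = F
((U xor ~V) nor (D -> (~P & ~V))) xor D = F xor F = F
So S2 is false.

S3: Parsed as (D & (P & U)) xor ((V <-> P) <-> (D -> U))

P & U = T & T = T
D & (P & U) = F & T = F
V <-> P = F <-> T = F
D -> U = F -> T = T
(V <-> P) <-> (D -> U) = F <-> T = F
(D & (P & U)) xor ((V <-> P) <-> (D -> U)) = F xor F = F
Thus S3 is false.

0 of the 3 statements are true (none).

0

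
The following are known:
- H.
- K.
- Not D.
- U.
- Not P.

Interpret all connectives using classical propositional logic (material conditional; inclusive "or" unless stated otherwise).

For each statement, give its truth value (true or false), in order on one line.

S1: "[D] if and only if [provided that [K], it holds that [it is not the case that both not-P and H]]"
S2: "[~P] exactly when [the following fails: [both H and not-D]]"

S1 True / S2 False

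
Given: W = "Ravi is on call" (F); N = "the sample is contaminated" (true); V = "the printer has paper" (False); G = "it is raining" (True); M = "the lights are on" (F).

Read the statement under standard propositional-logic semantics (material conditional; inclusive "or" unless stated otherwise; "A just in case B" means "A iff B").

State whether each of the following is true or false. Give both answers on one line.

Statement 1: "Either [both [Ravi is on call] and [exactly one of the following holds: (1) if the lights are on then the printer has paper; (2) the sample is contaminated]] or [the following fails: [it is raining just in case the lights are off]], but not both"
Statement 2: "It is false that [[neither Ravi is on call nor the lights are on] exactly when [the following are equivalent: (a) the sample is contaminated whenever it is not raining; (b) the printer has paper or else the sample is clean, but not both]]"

Statement 1 F; Statement 2 T

Statement 1: Parsed as (W ∧ ((M → V) ⊕ N)) ⊕ ¬(G ↔ ¬M)

M → V = F → F = T
(M → V) ⊕ N = T ⊕ T = F
W ∧ ((M → V) ⊕ N) = F ∧ F = F
¬M = ¬F = T
G ↔ ¬M = T ↔ T = T
¬(G ↔ ¬M) = ¬T = F
(W ∧ ((M → V) ⊕ N)) ⊕ ¬(G ↔ ¬M) = F ⊕ F = F
Thus Statement 1 is false.

Statement 2: This is ¬((W ↓ M) ↔ ((¬G → N) ↔ (V ⊕ ¬N))).

W ↓ M = F ↓ F = T
¬G = ¬T = F
¬G → N = F → T = T
¬N = ¬T = F
V ⊕ ¬N = F ⊕ F = F
(¬G → N) ↔ (V ⊕ ¬N) = T ↔ F = F
(W ↓ M) ↔ ((¬G → N) ↔ (V ⊕ ¬N)) = T ↔ F = F
¬((W ↓ M) ↔ ((¬G → N) ↔ (V ⊕ ¬N))) = ¬F = T
Thus Statement 2 is true.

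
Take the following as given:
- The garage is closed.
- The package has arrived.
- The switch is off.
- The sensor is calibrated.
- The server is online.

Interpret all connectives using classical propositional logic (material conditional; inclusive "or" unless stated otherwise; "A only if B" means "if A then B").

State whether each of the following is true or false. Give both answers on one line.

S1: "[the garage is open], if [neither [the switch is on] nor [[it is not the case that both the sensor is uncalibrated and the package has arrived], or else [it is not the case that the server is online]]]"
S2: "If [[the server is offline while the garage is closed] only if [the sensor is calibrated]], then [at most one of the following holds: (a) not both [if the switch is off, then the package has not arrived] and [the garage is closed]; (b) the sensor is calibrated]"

S1 true, S2 false

Let R = "the switch is on" (F), S = "the sensor is calibrated" (T), Q = "the package has arrived" (T), U = "the server is online" (T), P = "the garage is closed" (T).

S1: This is (R ↓ ((¬S ↑ Q) ∨ ¬U)) → ¬P.

¬S = ¬T = F
¬S ↑ Q = F ↑ T = T
¬U = ¬T = F
(¬S ↑ Q) ∨ ¬U = T ∨ F = T
R ↓ ((¬S ↑ Q) ∨ ¬U) = F ↓ T = F
¬P = ¬T = F
(R ↓ ((¬S ↑ Q) ∨ ¬U)) → ¬P = F → F = T
Hence S1 is true.

S2: Formalization: ((¬U ∧ P) → S) → (((¬R → ¬Q) ↑ P) ↑ S)

¬U = ¬T = F
¬U ∧ P = F ∧ T = F
(¬U ∧ P) → S = F → T = T
¬R = ¬F = T
¬Q = ¬T = F
¬R → ¬Q = T → F = F
(¬R → ¬Q) ↑ P = F ↑ T = T
((¬R → ¬Q) ↑ P) ↑ S = T ↑ T = F
((¬U ∧ P) → S) → (((¬R → ¬Q) ↑ P) ↑ S) = T → F = F
Hence S2 is false.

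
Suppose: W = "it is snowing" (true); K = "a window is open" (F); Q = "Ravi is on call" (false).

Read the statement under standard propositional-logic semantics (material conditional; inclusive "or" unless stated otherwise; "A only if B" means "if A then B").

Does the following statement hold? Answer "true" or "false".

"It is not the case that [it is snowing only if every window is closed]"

This is ¬(W → ¬K).

¬K = ¬F = T
W → ¬K = T → T = T
¬(W → ¬K) = ¬T = F

False.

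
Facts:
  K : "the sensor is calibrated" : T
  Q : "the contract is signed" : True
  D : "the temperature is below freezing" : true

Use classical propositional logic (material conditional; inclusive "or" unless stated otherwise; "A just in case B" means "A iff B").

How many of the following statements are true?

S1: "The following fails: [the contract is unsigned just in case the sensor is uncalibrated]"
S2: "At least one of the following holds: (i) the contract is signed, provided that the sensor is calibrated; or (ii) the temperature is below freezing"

1

S1: This is not (not Q iff not K).

not Q = not True = False
not K = not True = False
not Q iff not K = False iff False = True
not (not Q iff not K) = not True = False
Thus S1 is false.

S2: Parsed as (K -> Q) or D

K -> Q = True -> True = True
(K -> Q) or D = True or True = True
So S2 is true.

True statements: 1.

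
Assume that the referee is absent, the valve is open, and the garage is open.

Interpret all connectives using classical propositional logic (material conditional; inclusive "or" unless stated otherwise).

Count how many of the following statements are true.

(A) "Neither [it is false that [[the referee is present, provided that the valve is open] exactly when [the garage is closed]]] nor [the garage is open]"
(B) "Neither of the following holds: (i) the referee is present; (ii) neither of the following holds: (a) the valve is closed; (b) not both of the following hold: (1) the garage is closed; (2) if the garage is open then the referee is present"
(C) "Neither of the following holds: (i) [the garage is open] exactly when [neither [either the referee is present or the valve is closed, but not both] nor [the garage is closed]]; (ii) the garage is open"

Let D = "the valve is open" (True), V = "the referee is present" (False), H = "the garage is closed" (False).

(A): Formalization: not ((D -> V) iff H) nor not H

D -> V = True -> False = False
(D -> V) iff H = False iff False = True
not ((D -> V) iff H) = not True = False
not H = not False = True
not ((D -> V) iff H) nor not H = False nor True = False
So (A) is false.

(B): In symbols: V nor (not D nor (H nand (not H -> V)))

not D = not True = False
not H = not False = True
not H -> V = True -> False = False
H nand (not H -> V) = False nand False = True
not D nor (H nand (not H -> V)) = False nor True = False
V nor (not D nor (H nand (not H -> V))) = False nor False = True
Thus (B) is true.

(C): In symbols: (not H iff ((V xor not D) nor H)) nor not H

not H = not False = True
not D = not True = False
V xor not D = False xor False = False
(V xor not D) nor H = False nor False = True
not H iff ((V xor not D) nor H) = True iff True = True
not H = not False = True
(not H iff ((V xor not D) nor H)) nor not H = True nor True = False
So (C) is false.

1 of the 3 statements is true.

1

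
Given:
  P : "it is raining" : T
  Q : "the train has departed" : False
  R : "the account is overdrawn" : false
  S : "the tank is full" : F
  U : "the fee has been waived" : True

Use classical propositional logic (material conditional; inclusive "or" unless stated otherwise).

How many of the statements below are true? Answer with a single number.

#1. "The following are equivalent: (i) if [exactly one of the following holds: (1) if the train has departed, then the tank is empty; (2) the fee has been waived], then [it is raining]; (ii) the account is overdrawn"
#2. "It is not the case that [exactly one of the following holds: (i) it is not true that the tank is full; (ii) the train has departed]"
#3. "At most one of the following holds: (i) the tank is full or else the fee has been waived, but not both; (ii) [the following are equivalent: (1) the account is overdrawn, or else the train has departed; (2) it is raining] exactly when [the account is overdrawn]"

#1: Parsed as (((Q → ¬S) ⊕ U) → P) ↔ R

¬S = ¬F = T
Q → ¬S = F → T = T
(Q → ¬S) ⊕ U = T ⊕ T = F
((Q → ¬S) ⊕ U) → P = F → T = T
(((Q → ¬S) ⊕ U) → P) ↔ R = T ↔ F = F
Thus #1 is false.

#2: This is ¬(¬S ⊕ Q).

¬S = ¬F = T
¬S ⊕ Q = T ⊕ F = T
¬(¬S ⊕ Q) = ¬T = F
Hence #2 is false.

#3: This is (S ⊕ U) ↑ (((R ∨ Q) ↔ P) ↔ R).

S ⊕ U = F ⊕ T = T
R ∨ Q = F ∨ F = F
(R ∨ Q) ↔ P = F ↔ T = F
((R ∨ Q) ↔ P) ↔ R = F ↔ F = T
(S ⊕ U) ↑ (((R ∨ Q) ↔ P) ↔ R) = T ↑ T = F
So #3 is false.

Count: 0.

0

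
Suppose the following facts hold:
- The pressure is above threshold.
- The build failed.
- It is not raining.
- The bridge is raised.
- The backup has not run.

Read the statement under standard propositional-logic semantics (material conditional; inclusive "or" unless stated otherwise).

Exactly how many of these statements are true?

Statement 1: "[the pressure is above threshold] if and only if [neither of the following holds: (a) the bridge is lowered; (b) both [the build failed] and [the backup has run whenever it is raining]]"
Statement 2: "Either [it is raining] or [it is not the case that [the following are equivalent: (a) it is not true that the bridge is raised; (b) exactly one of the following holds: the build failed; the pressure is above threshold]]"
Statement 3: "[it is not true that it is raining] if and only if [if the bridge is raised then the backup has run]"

0

Let M = "the pressure is above threshold" (True), R = "the bridge is raised" (True), Q = "the build passed" (False), W = "it is raining" (False), L = "the backup has run" (False).

Statement 1: Parsed as M iff (not R nor (not Q and (W -> L)))

not R = not True = False
not Q = not False = True
W -> L = False -> False = True
not Q and (W -> L) = True and True = True
not R nor (not Q and (W -> L)) = False nor True = False
M iff (not R nor (not Q and (W -> L))) = True iff False = False
Hence Statement 1 is false.

Statement 2: Parsed as W or not (not R iff (not Q xor M))

not R = not True = False
not Q = not False = True
not Q xor M = True xor True = False
not R iff (not Q xor M) = False iff False = True
not (not R iff (not Q xor M)) = not True = False
W or not (not R iff (not Q xor M)) = False or False = False
Thus Statement 2 is false.

Statement 3: This is not W iff (R -> L).

not W = not False = True
R -> L = True -> False = False
not W iff (R -> L) = True iff False = False
Thus Statement 3 is false.

Count: 0.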